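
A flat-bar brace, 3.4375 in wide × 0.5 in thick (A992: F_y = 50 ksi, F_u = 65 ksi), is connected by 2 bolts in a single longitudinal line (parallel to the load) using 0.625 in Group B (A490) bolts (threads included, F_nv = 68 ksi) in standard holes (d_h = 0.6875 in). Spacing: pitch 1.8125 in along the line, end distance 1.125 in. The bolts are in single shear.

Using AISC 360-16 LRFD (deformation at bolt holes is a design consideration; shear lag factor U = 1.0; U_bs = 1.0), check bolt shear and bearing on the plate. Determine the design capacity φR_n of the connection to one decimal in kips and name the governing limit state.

31.3 kips (bolt shear governs)

Bolt shear: A_b = π(0.625)²/4 = 0.3068 in². φR_n = 0.75 × 68 × 0.3068 × 2 × 1 = 31.3 kips.
Bearing (0.5 in plate, F_u = 65 ksi): end bolts L_c = 1.125 − 0.6875/2 = 0.78125, R_n = min(1.2×0.78125×0.5×65, 2.4×0.625×0.5×65) = 30.469 kips/bolt; interior L_c = 1.8125 − 0.6875 = 1.125, R_n = 43.875 kips/bolt. φR_n = 0.75 × (1×30.469 + 1×43.875) = 55.8 kips.
Governing: min(31.3, 55.8) = 31.3 kips → bolt shear.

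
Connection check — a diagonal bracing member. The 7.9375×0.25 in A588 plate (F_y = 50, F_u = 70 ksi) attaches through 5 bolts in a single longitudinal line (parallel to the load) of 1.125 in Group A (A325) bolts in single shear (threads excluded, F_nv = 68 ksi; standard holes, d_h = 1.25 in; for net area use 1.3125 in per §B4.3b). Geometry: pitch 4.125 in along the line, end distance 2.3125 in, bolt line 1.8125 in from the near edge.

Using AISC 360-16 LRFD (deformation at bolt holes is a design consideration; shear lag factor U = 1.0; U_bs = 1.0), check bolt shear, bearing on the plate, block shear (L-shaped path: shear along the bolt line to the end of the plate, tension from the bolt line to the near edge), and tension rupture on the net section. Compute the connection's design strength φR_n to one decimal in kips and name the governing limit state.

Bolt shear: A_b = π(1.125)²/4 = 0.99402 in². φR_n = 0.75 × 68 × 0.99402 × 5 × 1 = 253.5 kips.
Bearing (0.25 in plate, F_u = 70 ksi): end bolts L_c = 2.3125 − 1.25/2 = 1.6875, R_n = min(1.2×1.6875×0.25×70, 2.4×1.125×0.25×70) = 35.438 kips/bolt; interior L_c = 4.125 − 1.25 = 2.875, R_n = 47.25 kips/bolt. φR_n = 0.75 × (1×35.438 + 4×47.25) = 168.3 kips.
Block shear: shear path 1×[2.3125+4×4.125] = 1×18.8125 in, A_gv = 4.7031, A_nv = 1×(18.8125 − 4.5×1.3125)×0.25 = 3.2266 in²; tension to near edge: (1.8125 − 0.5×1.3125)×0.25 = 0.28906 in². R_n = min(0.6×70×3.2266, 0.6×50×4.7031) + 1.0×70×0.28906 = min(135.52, 141.09) + 20.234 = 155.75 kips. φR_n = 0.75 × 155.75 = 116.8 kips.
Tension rupture (net): A_n = (7.9375 − 1×1.3125)×0.25 = 1.6563 in² (U = 1.0, A_e = A_n). φR_n = 0.75 × 70 × 1.6563 = 87.0 kips.
Governing: min(253.5, 168.3, 116.8, 87.0) = 87.0 kips → net-section rupture.

87.0 kips (net-section rupture governs)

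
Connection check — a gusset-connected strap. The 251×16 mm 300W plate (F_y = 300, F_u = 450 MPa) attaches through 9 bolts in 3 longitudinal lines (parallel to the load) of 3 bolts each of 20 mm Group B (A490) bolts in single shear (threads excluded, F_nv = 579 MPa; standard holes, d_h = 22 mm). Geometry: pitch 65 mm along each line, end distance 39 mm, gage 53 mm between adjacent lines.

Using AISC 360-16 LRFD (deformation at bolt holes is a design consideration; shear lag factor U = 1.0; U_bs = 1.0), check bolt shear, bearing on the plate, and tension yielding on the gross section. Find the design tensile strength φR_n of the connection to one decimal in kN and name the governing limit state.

1084.3 kN (gross-section yield governs)

Bolt shear: A_b = π(20)²/4 = 314.16 mm². φR_n = 0.75 × 579 × 314.16 × 9 × 1 = 1227.8 kN.
Bearing (16 mm plate, F_u = 450 MPa): end bolts L_c = 39 − 22/2 = 28, R_n = min(1.2×28×16×450, 2.4×20×16×450) = 241.92 kN/bolt; interior L_c = 65 − 22 = 43, R_n = 345.6 kN/bolt. φR_n = 0.75 × (3×241.92 + 6×345.6) = 2099.5 kN.
Tension yield (gross): A_g = 251×16 = 4016 mm². φR_n = 0.90 × 300 × 4016 = 1084.3 kN.
Governing: min(1227.8, 2099.5, 1084.3) = 1084.3 kN → gross-section yield.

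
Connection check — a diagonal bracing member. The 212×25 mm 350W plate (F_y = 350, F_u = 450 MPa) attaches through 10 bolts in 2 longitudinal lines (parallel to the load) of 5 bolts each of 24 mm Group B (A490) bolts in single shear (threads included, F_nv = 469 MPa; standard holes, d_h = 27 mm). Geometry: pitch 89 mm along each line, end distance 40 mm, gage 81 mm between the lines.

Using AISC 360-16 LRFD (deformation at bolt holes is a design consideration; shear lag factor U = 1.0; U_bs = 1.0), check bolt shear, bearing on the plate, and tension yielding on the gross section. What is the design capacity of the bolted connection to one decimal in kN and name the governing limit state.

1591.3 kN (bolt shear governs)

Bolt shear: A_b = π(24)²/4 = 452.39 mm². φR_n = 0.75 × 469 × 452.39 × 10 × 1 = 1591.3 kN.
Bearing (25 mm plate, F_u = 450 MPa): end bolts L_c = 40 − 27/2 = 26.5, R_n = min(1.2×26.5×25×450, 2.4×24×25×450) = 357.75 kN/bolt; interior L_c = 89 − 27 = 62, R_n = 648 kN/bolt. φR_n = 0.75 × (2×357.75 + 8×648) = 4424.6 kN.
Tension yield (gross): A_g = 212×25 = 5300 mm². φR_n = 0.90 × 350 × 5300 = 1669.5 kN.
Governing: min(1591.3, 4424.6, 1669.5) = 1591.3 kN → bolt shear.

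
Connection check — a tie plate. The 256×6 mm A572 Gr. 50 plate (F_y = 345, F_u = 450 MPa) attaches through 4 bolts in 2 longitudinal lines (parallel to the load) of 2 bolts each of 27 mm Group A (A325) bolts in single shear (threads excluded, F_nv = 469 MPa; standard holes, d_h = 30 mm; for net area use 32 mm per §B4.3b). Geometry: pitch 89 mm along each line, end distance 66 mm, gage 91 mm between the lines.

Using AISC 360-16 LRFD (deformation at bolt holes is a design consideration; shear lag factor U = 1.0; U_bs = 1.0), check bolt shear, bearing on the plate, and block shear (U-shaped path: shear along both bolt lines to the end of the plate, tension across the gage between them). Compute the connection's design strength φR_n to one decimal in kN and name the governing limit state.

Bolt shear: A_b = π(27)²/4 = 572.56 mm². φR_n = 0.75 × 469 × 572.56 × 4 × 1 = 805.6 kN.
Bearing (6 mm plate, F_u = 450 MPa): end bolts L_c = 66 − 30/2 = 51, R_n = min(1.2×51×6×450, 2.4×27×6×450) = 165.24 kN/bolt; interior L_c = 89 − 30 = 59, R_n = 174.96 kN/bolt. φR_n = 0.75 × (2×165.24 + 2×174.96) = 510.3 kN.
Block shear: shear path 2×[66+1×89] = 2×155 mm, A_gv = 1860, A_nv = 2×(155 − 1.5×32)×6 = 1284 mm²; tension across gage: (91 − 1×32)×6 = 354 mm². R_n = min(0.6×450×1284, 0.6×345×1860) + 1.0×450×354 = min(346.68, 385.02) + 159.3 = 505.98 kN. φR_n = 0.75 × 505.98 = 379.5 kN.
Governing: min(805.6, 510.3, 379.5) = 379.5 kN → block shear.

379.5 kN (block shear governs)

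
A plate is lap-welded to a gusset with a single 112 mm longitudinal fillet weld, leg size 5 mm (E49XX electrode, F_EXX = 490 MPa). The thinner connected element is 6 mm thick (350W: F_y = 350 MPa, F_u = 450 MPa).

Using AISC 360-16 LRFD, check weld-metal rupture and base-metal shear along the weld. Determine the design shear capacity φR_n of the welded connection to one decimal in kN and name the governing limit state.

Weld metal: throat = 0.707×5 = 3.535 mm, L = 112 mm. φR_n = 0.75 × 0.6 × 490 × 3.535 × 112 = 87.3 kN.
Base metal shear (6 mm plate): yield φR_n = 1.0×0.6×350×6×112 = 141.1 kN; rupture φR_n = 0.75×0.6×450×6×112 = 136.1 kN; take 136.1 kN (rupture).
Governing: min(87.3, 136.1) = 87.3 kN → weld metal.

87.3 kN (weld metal governs)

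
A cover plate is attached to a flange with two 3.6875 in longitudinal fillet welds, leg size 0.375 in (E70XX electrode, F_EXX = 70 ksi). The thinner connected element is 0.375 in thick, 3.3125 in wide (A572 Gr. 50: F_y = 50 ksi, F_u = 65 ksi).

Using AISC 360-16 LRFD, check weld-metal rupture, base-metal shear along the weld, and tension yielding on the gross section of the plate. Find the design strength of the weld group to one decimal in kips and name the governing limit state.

Weld metal: throat = 0.707×0.375 = 0.26513 in, L = 2×3.6875 = 7.375 in. φR_n = 0.75 × 0.6 × 70 × 0.26513 × 7.375 = 61.6 kips.
Base metal shear (0.375 in plate): yield φR_n = 1.0×0.6×50×0.375×7.375 = 83.0 kips; rupture φR_n = 0.75×0.6×65×0.375×7.375 = 80.9 kips; take 80.9 kips (rupture).
Tension yield (gross): A_g = 3.3125×0.375 = 1.2422 in². φR_n = 0.90 × 50 × 1.2422 = 55.9 kips.
Governing: min(61.6, 80.9, 55.9) = 55.9 kips → gross-section yield.

55.9 kips (gross-section yield governs)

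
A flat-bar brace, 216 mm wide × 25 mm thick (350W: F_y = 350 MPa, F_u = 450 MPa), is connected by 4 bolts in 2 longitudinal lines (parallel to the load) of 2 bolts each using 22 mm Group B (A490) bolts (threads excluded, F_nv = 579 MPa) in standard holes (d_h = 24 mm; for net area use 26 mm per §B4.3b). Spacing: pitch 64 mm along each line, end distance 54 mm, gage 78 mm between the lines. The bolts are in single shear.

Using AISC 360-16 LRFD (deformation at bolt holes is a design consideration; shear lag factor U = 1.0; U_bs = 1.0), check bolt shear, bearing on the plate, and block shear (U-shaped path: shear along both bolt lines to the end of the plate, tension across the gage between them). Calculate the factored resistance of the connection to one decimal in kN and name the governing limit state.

Bolt shear: A_b = π(22)²/4 = 380.13 mm². φR_n = 0.75 × 579 × 380.13 × 4 × 1 = 660.3 kN.
Bearing (25 mm plate, F_u = 450 MPa): end bolts L_c = 54 − 24/2 = 42, R_n = min(1.2×42×25×450, 2.4×22×25×450) = 567 kN/bolt; interior L_c = 64 − 24 = 40, R_n = 540 kN/bolt. φR_n = 0.75 × (2×567 + 2×540) = 1660.5 kN.
Block shear: shear path 2×[54+1×64] = 2×118 mm, A_gv = 5900, A_nv = 2×(118 − 1.5×26)×25 = 3950 mm²; tension across gage: (78 − 1×26)×25 = 1300 mm². R_n = min(0.6×450×3950, 0.6×350×5900) + 1.0×450×1300 = min(1066.5, 1239) + 585 = 1651.5 kN. φR_n = 0.75 × 1651.5 = 1238.6 kN.
Governing: min(660.3, 1660.5, 1238.6) = 660.3 kN → bolt shear.

660.3 kN (bolt shear governs)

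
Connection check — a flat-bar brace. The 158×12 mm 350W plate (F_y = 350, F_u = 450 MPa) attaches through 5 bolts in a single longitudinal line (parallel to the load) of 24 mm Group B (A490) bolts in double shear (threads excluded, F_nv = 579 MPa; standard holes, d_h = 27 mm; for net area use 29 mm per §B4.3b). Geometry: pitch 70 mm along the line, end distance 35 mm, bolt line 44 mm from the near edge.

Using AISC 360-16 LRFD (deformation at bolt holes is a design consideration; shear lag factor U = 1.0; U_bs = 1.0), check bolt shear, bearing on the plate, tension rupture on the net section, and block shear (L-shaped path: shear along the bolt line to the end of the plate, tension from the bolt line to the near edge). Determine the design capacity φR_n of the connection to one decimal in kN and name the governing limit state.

Bolt shear: A_b = π(24)²/4 = 452.39 mm². φR_n = 0.75 × 579 × 452.39 × 5 × 2 = 1964.5 kN.
Bearing (12 mm plate, F_u = 450 MPa): end bolts L_c = 35 − 27/2 = 21.5, R_n = min(1.2×21.5×12×450, 2.4×24×12×450) = 139.32 kN/bolt; interior L_c = 70 − 27 = 43, R_n = 278.64 kN/bolt. φR_n = 0.75 × (1×139.32 + 4×278.64) = 940.4 kN.
Tension rupture (net): A_n = (158 − 1×29)×12 = 1548 mm² (U = 1.0, A_e = A_n). φR_n = 0.75 × 450 × 1548 = 522.5 kN.
Block shear: shear path 1×[35+4×70] = 1×315 mm, A_gv = 3780, A_nv = 1×(315 − 4.5×29)×12 = 2214 mm²; tension to near edge: (44 − 0.5×29)×12 = 354 mm². R_n = min(0.6×450×2214, 0.6×350×3780) + 1.0×450×354 = min(597.78, 793.8) + 159.3 = 757.08 kN. φR_n = 0.75 × 757.08 = 567.8 kN.
Governing: min(1964.5, 940.4, 522.5, 567.8) = 522.5 kN → net-section rupture.

522.5 kN (net-section rupture governs)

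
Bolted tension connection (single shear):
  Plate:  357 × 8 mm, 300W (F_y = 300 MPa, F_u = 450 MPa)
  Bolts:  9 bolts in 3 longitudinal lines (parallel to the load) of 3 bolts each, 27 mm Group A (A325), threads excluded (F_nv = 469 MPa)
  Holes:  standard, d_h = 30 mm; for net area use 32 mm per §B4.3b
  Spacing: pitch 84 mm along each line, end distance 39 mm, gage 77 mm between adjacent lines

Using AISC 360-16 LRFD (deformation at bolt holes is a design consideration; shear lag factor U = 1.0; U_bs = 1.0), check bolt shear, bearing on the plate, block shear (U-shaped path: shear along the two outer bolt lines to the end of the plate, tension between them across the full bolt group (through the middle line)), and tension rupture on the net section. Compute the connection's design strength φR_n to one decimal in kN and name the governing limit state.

Bolt shear: A_b = π(27)²/4 = 572.56 mm². φR_n = 0.75 × 469 × 572.56 × 9 × 1 = 1812.6 kN.
Bearing (8 mm plate, F_u = 450 MPa): end bolts L_c = 39 − 30/2 = 24, R_n = min(1.2×24×8×450, 2.4×27×8×450) = 103.68 kN/bolt; interior L_c = 84 − 30 = 54, R_n = 233.28 kN/bolt. φR_n = 0.75 × (3×103.68 + 6×233.28) = 1283.0 kN.
Block shear: shear path 2×[39+2×84] = 2×207 mm, A_gv = 3312, A_nv = 2×(207 − 2.5×32)×8 = 2032 mm²; tension across gage: (154 − 2×32)×8 = 720 mm². R_n = min(0.6×450×2032, 0.6×300×3312) + 1.0×450×720 = min(548.64, 596.16) + 324 = 872.64 kN. φR_n = 0.75 × 872.64 = 654.5 kN.
Tension rupture (net): A_n = (357 − 3×32)×8 = 2088 mm² (U = 1.0, A_e = A_n). φR_n = 0.75 × 450 × 2088 = 704.7 kN.
Governing: min(1812.6, 1283.0, 654.5, 704.7) = 654.5 kN → block shear.

654.5 kN (block shear governs)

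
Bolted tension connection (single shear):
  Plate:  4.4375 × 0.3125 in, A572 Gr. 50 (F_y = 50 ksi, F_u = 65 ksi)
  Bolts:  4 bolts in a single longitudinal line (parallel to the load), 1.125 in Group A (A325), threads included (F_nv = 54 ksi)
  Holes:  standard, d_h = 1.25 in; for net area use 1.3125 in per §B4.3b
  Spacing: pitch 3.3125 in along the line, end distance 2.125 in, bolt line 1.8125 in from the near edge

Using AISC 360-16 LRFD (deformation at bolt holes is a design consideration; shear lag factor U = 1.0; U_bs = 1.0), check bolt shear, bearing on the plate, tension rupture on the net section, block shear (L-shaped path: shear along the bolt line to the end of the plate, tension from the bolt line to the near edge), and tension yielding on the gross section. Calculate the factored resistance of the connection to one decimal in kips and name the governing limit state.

Bolt shear: A_b = π(1.125)²/4 = 0.99402 in². φR_n = 0.75 × 54 × 0.99402 × 4 × 1 = 161.0 kips.
Bearing (0.3125 in plate, F_u = 65 ksi): end bolts L_c = 2.125 − 1.25/2 = 1.5, R_n = min(1.2×1.5×0.3125×65, 2.4×1.125×0.3125×65) = 36.563 kips/bolt; interior L_c = 3.3125 − 1.25 = 2.0625, R_n = 50.273 kips/bolt. φR_n = 0.75 × (1×36.563 + 3×50.273) = 140.5 kips.
Tension rupture (net): A_n = (4.4375 − 1×1.3125)×0.3125 = 0.97656 in² (U = 1.0, A_e = A_n). φR_n = 0.75 × 65 × 0.97656 = 47.6 kips.
Block shear: shear path 1×[2.125+3×3.3125] = 1×12.0625 in, A_gv = 3.7695, A_nv = 1×(12.0625 − 3.5×1.3125)×0.3125 = 2.334 in²; tension to near edge: (1.8125 − 0.5×1.3125)×0.3125 = 0.36133 in². R_n = min(0.6×65×2.334, 0.6×50×3.7695) + 1.0×65×0.36133 = min(91.026, 113.09) + 23.486 = 114.51 kips. φR_n = 0.75 × 114.51 = 85.9 kips.
Tension yield (gross): A_g = 4.4375×0.3125 = 1.3867 in². φR_n = 0.90 × 50 × 1.3867 = 62.4 kips.
Governing: min(161.0, 140.5, 47.6, 85.9, 62.4) = 47.6 kips → net-section rupture.

47.6 kips (net-section rupture governs)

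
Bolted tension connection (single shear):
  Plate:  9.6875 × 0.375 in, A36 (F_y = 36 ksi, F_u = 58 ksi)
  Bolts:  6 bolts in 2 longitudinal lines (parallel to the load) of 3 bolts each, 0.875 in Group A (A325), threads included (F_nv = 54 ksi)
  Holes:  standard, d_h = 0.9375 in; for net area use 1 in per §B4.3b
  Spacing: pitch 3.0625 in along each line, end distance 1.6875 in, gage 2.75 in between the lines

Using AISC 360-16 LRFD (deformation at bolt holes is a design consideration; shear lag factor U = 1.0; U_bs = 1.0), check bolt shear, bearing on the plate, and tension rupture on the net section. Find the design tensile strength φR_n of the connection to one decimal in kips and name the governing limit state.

Bolt shear: A_b = π(0.875)²/4 = 0.60132 in². φR_n = 0.75 × 54 × 0.60132 × 6 × 1 = 146.1 kips.
Bearing (0.375 in plate, F_u = 58 ksi): end bolts L_c = 1.6875 − 0.9375/2 = 1.21875, R_n = min(1.2×1.21875×0.375×58, 2.4×0.875×0.375×58) = 31.809 kips/bolt; interior L_c = 3.0625 − 0.9375 = 2.125, R_n = 45.675 kips/bolt. φR_n = 0.75 × (2×31.809 + 4×45.675) = 184.7 kips.
Tension rupture (net): A_n = (9.6875 − 2×1)×0.375 = 2.8828 in² (U = 1.0, A_e = A_n). φR_n = 0.75 × 58 × 2.8828 = 125.4 kips.
Governing: min(146.1, 184.7, 125.4) = 125.4 kips → net-section rupture.

125.4 kips (net-section rupture governs)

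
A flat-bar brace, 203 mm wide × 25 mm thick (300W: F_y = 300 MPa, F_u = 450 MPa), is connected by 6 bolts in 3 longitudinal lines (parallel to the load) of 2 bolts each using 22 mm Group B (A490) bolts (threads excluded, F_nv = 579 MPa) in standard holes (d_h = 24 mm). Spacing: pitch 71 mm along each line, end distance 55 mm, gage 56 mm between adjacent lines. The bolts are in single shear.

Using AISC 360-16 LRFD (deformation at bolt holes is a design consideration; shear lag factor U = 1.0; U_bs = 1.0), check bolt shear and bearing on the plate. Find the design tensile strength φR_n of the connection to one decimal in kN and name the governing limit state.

990.4 kN (bolt shear governs)

Bolt shear: A_b = π(22)²/4 = 380.13 mm². φR_n = 0.75 × 579 × 380.13 × 6 × 1 = 990.4 kN.
Bearing (25 mm plate, F_u = 450 MPa): end bolts L_c = 55 − 24/2 = 43, R_n = min(1.2×43×25×450, 2.4×22×25×450) = 580.5 kN/bolt; interior L_c = 71 − 24 = 47, R_n = 594 kN/bolt. φR_n = 0.75 × (3×580.5 + 3×594) = 2642.6 kN.
Governing: min(990.4, 2642.6) = 990.4 kN → bolt shear.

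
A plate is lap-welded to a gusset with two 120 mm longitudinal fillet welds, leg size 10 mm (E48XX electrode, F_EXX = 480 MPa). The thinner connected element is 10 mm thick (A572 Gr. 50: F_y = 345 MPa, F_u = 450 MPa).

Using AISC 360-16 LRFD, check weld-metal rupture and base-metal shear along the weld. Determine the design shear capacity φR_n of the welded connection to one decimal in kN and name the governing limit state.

366.5 kN (weld metal governs)

Weld metal: throat = 0.707×10 = 7.07 mm, L = 2×120 = 240 mm. φR_n = 0.75 × 0.6 × 480 × 7.07 × 240 = 366.5 kN.
Base metal shear (10 mm plate): yield φR_n = 1.0×0.6×345×10×240 = 496.8 kN; rupture φR_n = 0.75×0.6×450×10×240 = 486.0 kN; take 486.0 kN (rupture).
Governing: min(366.5, 486.0) = 366.5 kN → weld metal.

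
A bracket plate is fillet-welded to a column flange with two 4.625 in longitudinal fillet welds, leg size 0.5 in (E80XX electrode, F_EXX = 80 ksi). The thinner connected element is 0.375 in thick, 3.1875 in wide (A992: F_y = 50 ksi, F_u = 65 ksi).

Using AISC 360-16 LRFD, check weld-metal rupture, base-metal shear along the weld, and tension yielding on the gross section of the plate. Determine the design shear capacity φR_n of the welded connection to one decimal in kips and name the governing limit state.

Weld metal: throat = 0.707×0.5 = 0.3535 in, L = 2×4.625 = 9.25 in. φR_n = 0.75 × 0.6 × 80 × 0.3535 × 9.25 = 117.7 kips.
Base metal shear (0.375 in plate): yield φR_n = 1.0×0.6×50×0.375×9.25 = 104.1 kips; rupture φR_n = 0.75×0.6×65×0.375×9.25 = 101.5 kips; take 101.5 kips (rupture).
Tension yield (gross): A_g = 3.1875×0.375 = 1.1953 in². φR_n = 0.90 × 50 × 1.1953 = 53.8 kips.
Governing: min(117.7, 101.5, 53.8) = 53.8 kips → gross-section yield.

53.8 kips (gross-section yield governs)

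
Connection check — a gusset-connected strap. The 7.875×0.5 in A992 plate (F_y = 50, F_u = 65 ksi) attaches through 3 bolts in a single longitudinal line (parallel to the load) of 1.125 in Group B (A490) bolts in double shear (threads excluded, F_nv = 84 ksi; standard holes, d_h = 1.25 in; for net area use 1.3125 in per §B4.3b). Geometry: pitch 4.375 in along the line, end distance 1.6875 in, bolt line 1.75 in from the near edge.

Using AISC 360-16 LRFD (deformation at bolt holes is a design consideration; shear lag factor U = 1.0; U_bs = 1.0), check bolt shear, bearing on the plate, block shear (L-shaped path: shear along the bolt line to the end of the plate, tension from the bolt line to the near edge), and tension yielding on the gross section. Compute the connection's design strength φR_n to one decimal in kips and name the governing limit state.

Bolt shear: A_b = π(1.125)²/4 = 0.99402 in². φR_n = 0.75 × 84 × 0.99402 × 3 × 2 = 375.7 kips.
Bearing (0.5 in plate, F_u = 65 ksi): end bolts L_c = 1.6875 − 1.25/2 = 1.0625, R_n = min(1.2×1.0625×0.5×65, 2.4×1.125×0.5×65) = 41.438 kips/bolt; interior L_c = 4.375 − 1.25 = 3.125, R_n = 87.75 kips/bolt. φR_n = 0.75 × (1×41.438 + 2×87.75) = 162.7 kips.
Block shear: shear path 1×[1.6875+2×4.375] = 1×10.4375 in, A_gv = 5.2188, A_nv = 1×(10.4375 − 2.5×1.3125)×0.5 = 3.5781 in²; tension to near edge: (1.75 − 0.5×1.3125)×0.5 = 0.54688 in². R_n = min(0.6×65×3.5781, 0.6×50×5.2188) + 1.0×65×0.54688 = min(139.55, 156.56) + 35.547 = 175.1 kips. φR_n = 0.75 × 175.1 = 131.3 kips.
Tension yield (gross): A_g = 7.875×0.5 = 3.9375 in². φR_n = 0.90 × 50 × 3.9375 = 177.2 kips.
Governing: min(375.7, 162.7, 131.3, 177.2) = 131.3 kips → block shear.

131.3 kips (block shear governs)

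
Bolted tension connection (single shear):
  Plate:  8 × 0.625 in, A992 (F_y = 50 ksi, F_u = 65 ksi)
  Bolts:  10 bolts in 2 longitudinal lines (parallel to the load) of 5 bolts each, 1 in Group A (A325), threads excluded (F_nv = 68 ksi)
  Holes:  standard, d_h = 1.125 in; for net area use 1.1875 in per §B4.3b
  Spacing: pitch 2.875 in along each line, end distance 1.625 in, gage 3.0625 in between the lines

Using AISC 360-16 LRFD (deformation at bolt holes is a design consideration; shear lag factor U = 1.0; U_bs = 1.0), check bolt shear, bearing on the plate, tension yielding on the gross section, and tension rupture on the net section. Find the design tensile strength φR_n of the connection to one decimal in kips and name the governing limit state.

171.4 kips (net-section rupture governs)

Bolt shear: A_b = π(1)²/4 = 0.7854 in². φR_n = 0.75 × 68 × 0.7854 × 10 × 1 = 400.6 kips.
Bearing (0.625 in plate, F_u = 65 ksi): end bolts L_c = 1.625 − 1.125/2 = 1.0625, R_n = min(1.2×1.0625×0.625×65, 2.4×1×0.625×65) = 51.797 kips/bolt; interior L_c = 2.875 − 1.125 = 1.75, R_n = 85.313 kips/bolt. φR_n = 0.75 × (2×51.797 + 8×85.313) = 589.6 kips.
Tension yield (gross): A_g = 8×0.625 = 5 in². φR_n = 0.90 × 50 × 5 = 225.0 kips.
Tension rupture (net): A_n = (8 − 2×1.1875)×0.625 = 3.5156 in² (U = 1.0, A_e = A_n). φR_n = 0.75 × 65 × 3.5156 = 171.4 kips.
Governing: min(400.6, 589.6, 225.0, 171.4) = 171.4 kips → net-section rupture.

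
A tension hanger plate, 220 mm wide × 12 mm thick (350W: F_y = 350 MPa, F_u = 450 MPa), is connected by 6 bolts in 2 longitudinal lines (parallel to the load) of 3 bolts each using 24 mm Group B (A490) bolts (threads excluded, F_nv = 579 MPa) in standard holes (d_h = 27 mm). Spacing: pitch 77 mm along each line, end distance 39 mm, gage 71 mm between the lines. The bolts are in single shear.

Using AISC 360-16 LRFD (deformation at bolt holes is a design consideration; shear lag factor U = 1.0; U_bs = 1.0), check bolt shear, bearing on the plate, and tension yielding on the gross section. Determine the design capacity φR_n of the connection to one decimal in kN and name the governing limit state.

831.6 kN (gross-section yield governs)

Bolt shear: A_b = π(24)²/4 = 452.39 mm². φR_n = 0.75 × 579 × 452.39 × 6 × 1 = 1178.7 kN.
Bearing (12 mm plate, F_u = 450 MPa): end bolts L_c = 39 − 27/2 = 25.5, R_n = min(1.2×25.5×12×450, 2.4×24×12×450) = 165.24 kN/bolt; interior L_c = 77 − 27 = 50, R_n = 311.04 kN/bolt. φR_n = 0.75 × (2×165.24 + 4×311.04) = 1181.0 kN.
Tension yield (gross): A_g = 220×12 = 2640 mm². φR_n = 0.90 × 350 × 2640 = 831.6 kN.
Governing: min(1178.7, 1181.0, 831.6) = 831.6 kN → gross-section yield.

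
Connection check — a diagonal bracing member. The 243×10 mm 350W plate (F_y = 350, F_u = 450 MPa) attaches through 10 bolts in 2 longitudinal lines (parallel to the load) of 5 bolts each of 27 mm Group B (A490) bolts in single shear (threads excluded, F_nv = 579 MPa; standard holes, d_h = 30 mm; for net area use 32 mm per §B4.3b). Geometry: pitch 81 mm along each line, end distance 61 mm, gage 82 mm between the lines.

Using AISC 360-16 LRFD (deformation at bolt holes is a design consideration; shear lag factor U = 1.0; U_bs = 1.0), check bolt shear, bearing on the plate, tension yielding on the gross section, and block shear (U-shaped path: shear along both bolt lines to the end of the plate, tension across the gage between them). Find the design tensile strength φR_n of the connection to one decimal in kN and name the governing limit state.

Bolt shear: A_b = π(27)²/4 = 572.56 mm². φR_n = 0.75 × 579 × 572.56 × 10 × 1 = 2486.3 kN.
Bearing (10 mm plate, F_u = 450 MPa): end bolts L_c = 61 − 30/2 = 46, R_n = min(1.2×46×10×450, 2.4×27×10×450) = 248.4 kN/bolt; interior L_c = 81 − 30 = 51, R_n = 275.4 kN/bolt. φR_n = 0.75 × (2×248.4 + 8×275.4) = 2025.0 kN.
Tension yield (gross): A_g = 243×10 = 2430 mm². φR_n = 0.90 × 350 × 2430 = 765.5 kN.
Block shear: shear path 2×[61+4×81] = 2×385 mm, A_gv = 7700, A_nv = 2×(385 − 4.5×32)×10 = 4820 mm²; tension across gage: (82 − 1×32)×10 = 500 mm². R_n = min(0.6×450×4820, 0.6×350×7700) + 1.0×450×500 = min(1301.4, 1617) + 225 = 1526.4 kN. φR_n = 0.75 × 1526.4 = 1144.8 kN.
Governing: min(2486.3, 2025.0, 765.5, 1144.8) = 765.5 kN → gross-section yield.

765.5 kN (gross-section yield governs)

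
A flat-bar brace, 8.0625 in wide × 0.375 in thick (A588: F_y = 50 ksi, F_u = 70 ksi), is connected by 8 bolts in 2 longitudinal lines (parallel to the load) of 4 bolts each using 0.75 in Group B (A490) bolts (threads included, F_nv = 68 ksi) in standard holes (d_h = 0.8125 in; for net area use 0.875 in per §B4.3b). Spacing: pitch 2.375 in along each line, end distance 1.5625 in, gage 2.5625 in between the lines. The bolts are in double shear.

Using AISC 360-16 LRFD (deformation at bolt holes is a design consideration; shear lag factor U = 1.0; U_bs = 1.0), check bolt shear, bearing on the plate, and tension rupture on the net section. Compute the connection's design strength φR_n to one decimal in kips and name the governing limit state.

Bolt shear: A_b = π(0.75)²/4 = 0.44179 in². φR_n = 0.75 × 68 × 0.44179 × 8 × 2 = 360.5 kips.
Bearing (0.375 in plate, F_u = 70 ksi): end bolts L_c = 1.5625 − 0.8125/2 = 1.15625, R_n = min(1.2×1.15625×0.375×70, 2.4×0.75×0.375×70) = 36.422 kips/bolt; interior L_c = 2.375 − 0.8125 = 1.5625, R_n = 47.25 kips/bolt. φR_n = 0.75 × (2×36.422 + 6×47.25) = 267.3 kips.
Tension rupture (net): A_n = (8.0625 − 2×0.875)×0.375 = 2.3672 in² (U = 1.0, A_e = A_n). φR_n = 0.75 × 70 × 2.3672 = 124.3 kips.
Governing: min(360.5, 267.3, 124.3) = 124.3 kips → net-section rupture.

124.3 kips (net-section rupture governs)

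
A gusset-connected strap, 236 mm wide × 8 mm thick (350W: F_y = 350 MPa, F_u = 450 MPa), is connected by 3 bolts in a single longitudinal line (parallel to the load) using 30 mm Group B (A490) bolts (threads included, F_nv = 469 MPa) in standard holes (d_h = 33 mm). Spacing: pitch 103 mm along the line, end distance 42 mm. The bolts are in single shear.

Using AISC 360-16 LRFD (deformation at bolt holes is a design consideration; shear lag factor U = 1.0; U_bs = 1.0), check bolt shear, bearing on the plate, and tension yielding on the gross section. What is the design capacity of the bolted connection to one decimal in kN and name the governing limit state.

471.4 kN (bearing governs)

Bolt shear: A_b = π(30)²/4 = 706.86 mm². φR_n = 0.75 × 469 × 706.86 × 3 × 1 = 745.9 kN.
Bearing (8 mm plate, F_u = 450 MPa): end bolts L_c = 42 − 33/2 = 25.5, R_n = min(1.2×25.5×8×450, 2.4×30×8×450) = 110.16 kN/bolt; interior L_c = 103 − 33 = 70, R_n = 259.2 kN/bolt. φR_n = 0.75 × (1×110.16 + 2×259.2) = 471.4 kN.
Tension yield (gross): A_g = 236×8 = 1888 mm². φR_n = 0.90 × 350 × 1888 = 594.7 kN.
Governing: min(745.9, 471.4, 594.7) = 471.4 kN → bearing.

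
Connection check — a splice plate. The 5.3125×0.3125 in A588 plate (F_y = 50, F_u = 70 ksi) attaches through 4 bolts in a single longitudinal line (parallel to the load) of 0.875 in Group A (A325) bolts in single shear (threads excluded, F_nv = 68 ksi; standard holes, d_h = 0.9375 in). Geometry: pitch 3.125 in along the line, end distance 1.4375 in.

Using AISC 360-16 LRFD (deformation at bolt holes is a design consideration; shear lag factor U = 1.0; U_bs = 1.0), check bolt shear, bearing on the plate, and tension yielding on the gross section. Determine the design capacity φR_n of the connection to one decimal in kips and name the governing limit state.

Bolt shear: A_b = π(0.875)²/4 = 0.60132 in². φR_n = 0.75 × 68 × 0.60132 × 4 × 1 = 122.7 kips.
Bearing (0.3125 in plate, F_u = 70 ksi): end bolts L_c = 1.4375 − 0.9375/2 = 0.96875, R_n = min(1.2×0.96875×0.3125×70, 2.4×0.875×0.3125×70) = 25.43 kips/bolt; interior L_c = 3.125 − 0.9375 = 2.1875, R_n = 45.938 kips/bolt. φR_n = 0.75 × (1×25.43 + 3×45.938) = 122.4 kips.
Tension yield (gross): A_g = 5.3125×0.3125 = 1.6602 in². φR_n = 0.90 × 50 × 1.6602 = 74.7 kips.
Governing: min(122.7, 122.4, 74.7) = 74.7 kips → gross-section yield.

74.7 kips (gross-section yield governs)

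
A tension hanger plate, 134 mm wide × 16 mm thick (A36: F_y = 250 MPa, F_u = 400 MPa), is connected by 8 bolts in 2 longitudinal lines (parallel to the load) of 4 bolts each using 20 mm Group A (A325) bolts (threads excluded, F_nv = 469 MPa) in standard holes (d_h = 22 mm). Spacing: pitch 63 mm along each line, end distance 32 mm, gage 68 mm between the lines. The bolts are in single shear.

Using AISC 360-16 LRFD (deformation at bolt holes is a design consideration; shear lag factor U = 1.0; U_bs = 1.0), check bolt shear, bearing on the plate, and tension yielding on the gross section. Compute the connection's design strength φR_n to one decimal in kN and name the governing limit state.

482.4 kN (gross-section yield governs)

Bolt shear: A_b = π(20)²/4 = 314.16 mm². φR_n = 0.75 × 469 × 314.16 × 8 × 1 = 884.0 kN.
Bearing (16 mm plate, F_u = 400 MPa): end bolts L_c = 32 − 22/2 = 21, R_n = min(1.2×21×16×400, 2.4×20×16×400) = 161.28 kN/bolt; interior L_c = 63 − 22 = 41, R_n = 307.2 kN/bolt. φR_n = 0.75 × (2×161.28 + 6×307.2) = 1624.3 kN.
Tension yield (gross): A_g = 134×16 = 2144 mm². φR_n = 0.90 × 250 × 2144 = 482.4 kN.
Governing: min(884.0, 1624.3, 482.4) = 482.4 kN → gross-section yield.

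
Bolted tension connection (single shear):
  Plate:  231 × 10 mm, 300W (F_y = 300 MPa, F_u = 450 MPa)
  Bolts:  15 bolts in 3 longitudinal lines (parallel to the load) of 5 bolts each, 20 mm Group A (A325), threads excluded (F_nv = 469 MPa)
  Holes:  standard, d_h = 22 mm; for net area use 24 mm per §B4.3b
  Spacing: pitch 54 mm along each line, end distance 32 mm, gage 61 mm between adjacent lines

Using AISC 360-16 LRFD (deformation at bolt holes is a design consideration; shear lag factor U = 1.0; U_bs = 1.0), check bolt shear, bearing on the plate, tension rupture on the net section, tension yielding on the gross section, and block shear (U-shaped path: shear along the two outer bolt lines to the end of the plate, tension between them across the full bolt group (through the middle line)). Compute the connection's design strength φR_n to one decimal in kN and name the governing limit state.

536.6 kN (net-section rupture governs)

Bolt shear: A_b = π(20)²/4 = 314.16 mm². φR_n = 0.75 × 469 × 314.16 × 15 × 1 = 1657.6 kN.
Bearing (10 mm plate, F_u = 450 MPa): end bolts L_c = 32 − 22/2 = 21, R_n = min(1.2×21×10×450, 2.4×20×10×450) = 113.4 kN/bolt; interior L_c = 54 − 22 = 32, R_n = 172.8 kN/bolt. φR_n = 0.75 × (3×113.4 + 12×172.8) = 1810.4 kN.
Tension rupture (net): A_n = (231 − 3×24)×10 = 1590 mm² (U = 1.0, A_e = A_n). φR_n = 0.75 × 450 × 1590 = 536.6 kN.
Tension yield (gross): A_g = 231×10 = 2310 mm². φR_n = 0.90 × 300 × 2310 = 623.7 kN.
Block shear: shear path 2×[32+4×54] = 2×248 mm, A_gv = 4960, A_nv = 2×(248 − 4.5×24)×10 = 2800 mm²; tension across gage: (122 − 2×24)×10 = 740 mm². R_n = min(0.6×450×2800, 0.6×300×4960) + 1.0×450×740 = min(756, 892.8) + 333 = 1089 kN. φR_n = 0.75 × 1089 = 816.8 kN.
Governing: min(1657.6, 1810.4, 536.6, 623.7, 816.8) = 536.6 kN → net-section rupture.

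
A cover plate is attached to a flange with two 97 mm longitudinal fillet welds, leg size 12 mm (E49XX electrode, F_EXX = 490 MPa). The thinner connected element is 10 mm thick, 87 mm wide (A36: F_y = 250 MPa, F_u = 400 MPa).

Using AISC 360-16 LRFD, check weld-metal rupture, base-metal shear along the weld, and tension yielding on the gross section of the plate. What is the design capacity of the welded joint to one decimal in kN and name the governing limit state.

Weld metal: throat = 0.707×12 = 8.484 mm, L = 2×97 = 194 mm. φR_n = 0.75 × 0.6 × 490 × 8.484 × 194 = 362.9 kN.
Base metal shear (10 mm plate): yield φR_n = 1.0×0.6×250×10×194 = 291.0 kN; rupture φR_n = 0.75×0.6×400×10×194 = 349.2 kN; take 291.0 kN (yield).
Tension yield (gross): A_g = 87×10 = 870 mm². φR_n = 0.90 × 250 × 870 = 195.8 kN.
Governing: min(362.9, 291.0, 195.8) = 195.8 kN → gross-section yield.

195.8 kN (gross-section yield governs)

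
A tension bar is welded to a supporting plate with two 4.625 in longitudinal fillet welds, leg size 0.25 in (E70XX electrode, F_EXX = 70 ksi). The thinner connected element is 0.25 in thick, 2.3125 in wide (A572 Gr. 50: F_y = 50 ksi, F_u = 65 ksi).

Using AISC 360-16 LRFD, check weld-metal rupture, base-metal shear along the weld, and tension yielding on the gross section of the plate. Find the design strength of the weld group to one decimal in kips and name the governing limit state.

26.0 kips (gross-section yield governs)

Weld metal: throat = 0.707×0.25 = 0.17675 in, L = 2×4.625 = 9.25 in. φR_n = 0.75 × 0.6 × 70 × 0.17675 × 9.25 = 51.5 kips.
Base metal shear (0.25 in plate): yield φR_n = 1.0×0.6×50×0.25×9.25 = 69.4 kips; rupture φR_n = 0.75×0.6×65×0.25×9.25 = 67.6 kips; take 67.6 kips (rupture).
Tension yield (gross): A_g = 2.3125×0.25 = 0.57813 in². φR_n = 0.90 × 50 × 0.57813 = 26.0 kips.
Governing: min(51.5, 67.6, 26.0) = 26.0 kips → gross-section yield.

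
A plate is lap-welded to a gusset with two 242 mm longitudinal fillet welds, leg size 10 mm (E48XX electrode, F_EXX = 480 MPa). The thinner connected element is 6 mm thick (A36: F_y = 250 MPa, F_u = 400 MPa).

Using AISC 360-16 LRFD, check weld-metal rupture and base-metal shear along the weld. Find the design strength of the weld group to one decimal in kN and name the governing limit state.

435.6 kN (base-metal shear governs)

Weld metal: throat = 0.707×10 = 7.07 mm, L = 2×242 = 484 mm. φR_n = 0.75 × 0.6 × 480 × 7.07 × 484 = 739.1 kN.
Base metal shear (6 mm plate): yield φR_n = 1.0×0.6×250×6×484 = 435.6 kN; rupture φR_n = 0.75×0.6×400×6×484 = 522.7 kN; take 435.6 kN (yield).
Governing: min(739.1, 435.6) = 435.6 kN → base-metal shear.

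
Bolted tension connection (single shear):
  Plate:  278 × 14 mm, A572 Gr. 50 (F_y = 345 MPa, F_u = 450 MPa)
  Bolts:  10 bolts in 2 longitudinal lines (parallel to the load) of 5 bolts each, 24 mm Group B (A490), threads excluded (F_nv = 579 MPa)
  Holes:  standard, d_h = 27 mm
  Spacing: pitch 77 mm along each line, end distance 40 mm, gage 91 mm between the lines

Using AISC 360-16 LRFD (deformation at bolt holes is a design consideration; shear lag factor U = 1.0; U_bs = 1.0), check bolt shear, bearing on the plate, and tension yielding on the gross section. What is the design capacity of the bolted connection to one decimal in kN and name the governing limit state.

1208.5 kN (gross-section yield governs)

Bolt shear: A_b = π(24)²/4 = 452.39 mm². φR_n = 0.75 × 579 × 452.39 × 10 × 1 = 1964.5 kN.
Bearing (14 mm plate, F_u = 450 MPa): end bolts L_c = 40 − 27/2 = 26.5, R_n = min(1.2×26.5×14×450, 2.4×24×14×450) = 200.34 kN/bolt; interior L_c = 77 − 27 = 50, R_n = 362.88 kN/bolt. φR_n = 0.75 × (2×200.34 + 8×362.88) = 2477.8 kN.
Tension yield (gross): A_g = 278×14 = 3892 mm². φR_n = 0.90 × 345 × 3892 = 1208.5 kN.
Governing: min(1964.5, 2477.8, 1208.5) = 1208.5 kN → gross-section yield.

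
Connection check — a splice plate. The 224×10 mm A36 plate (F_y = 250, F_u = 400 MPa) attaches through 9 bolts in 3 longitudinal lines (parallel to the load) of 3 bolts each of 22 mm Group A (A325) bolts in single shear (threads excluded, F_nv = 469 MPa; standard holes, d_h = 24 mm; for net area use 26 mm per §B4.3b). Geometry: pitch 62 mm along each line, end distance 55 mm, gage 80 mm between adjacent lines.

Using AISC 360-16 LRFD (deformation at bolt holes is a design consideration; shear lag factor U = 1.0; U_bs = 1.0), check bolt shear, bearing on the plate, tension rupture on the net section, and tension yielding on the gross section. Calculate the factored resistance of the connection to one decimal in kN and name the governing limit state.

438.0 kN (net-section rupture governs)

Bolt shear: A_b = π(22)²/4 = 380.13 mm². φR_n = 0.75 × 469 × 380.13 × 9 × 1 = 1203.4 kN.
Bearing (10 mm plate, F_u = 400 MPa): end bolts L_c = 55 − 24/2 = 43, R_n = min(1.2×43×10×400, 2.4×22×10×400) = 206.4 kN/bolt; interior L_c = 62 − 24 = 38, R_n = 182.4 kN/bolt. φR_n = 0.75 × (3×206.4 + 6×182.4) = 1285.2 kN.
Tension rupture (net): A_n = (224 − 3×26)×10 = 1460 mm² (U = 1.0, A_e = A_n). φR_n = 0.75 × 400 × 1460 = 438.0 kN.
Tension yield (gross): A_g = 224×10 = 2240 mm². φR_n = 0.90 × 250 × 2240 = 504.0 kN.
Governing: min(1203.4, 1285.2, 438.0, 504.0) = 438.0 kN → net-section rupture.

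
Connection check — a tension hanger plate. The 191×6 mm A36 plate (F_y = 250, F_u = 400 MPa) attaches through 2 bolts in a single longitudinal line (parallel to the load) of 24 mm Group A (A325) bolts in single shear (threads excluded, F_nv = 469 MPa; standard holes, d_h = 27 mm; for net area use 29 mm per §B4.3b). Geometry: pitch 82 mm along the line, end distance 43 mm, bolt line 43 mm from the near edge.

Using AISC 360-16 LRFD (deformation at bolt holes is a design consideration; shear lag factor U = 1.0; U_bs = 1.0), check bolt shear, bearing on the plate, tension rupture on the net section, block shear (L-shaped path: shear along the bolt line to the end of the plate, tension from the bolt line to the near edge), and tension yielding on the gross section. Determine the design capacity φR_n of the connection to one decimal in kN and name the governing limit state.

135.7 kN (block shear governs)

Bolt shear: A_b = π(24)²/4 = 452.39 mm². φR_n = 0.75 × 469 × 452.39 × 2 × 1 = 318.3 kN.
Bearing (6 mm plate, F_u = 400 MPa): end bolts L_c = 43 − 27/2 = 29.5, R_n = min(1.2×29.5×6×400, 2.4×24×6×400) = 84.96 kN/bolt; interior L_c = 82 − 27 = 55, R_n = 138.24 kN/bolt. φR_n = 0.75 × (1×84.96 + 1×138.24) = 167.4 kN.
Tension rupture (net): A_n = (191 − 1×29)×6 = 972 mm² (U = 1.0, A_e = A_n). φR_n = 0.75 × 400 × 972 = 291.6 kN.
Block shear: shear path 1×[43+1×82] = 1×125 mm, A_gv = 750, A_nv = 1×(125 − 1.5×29)×6 = 489 mm²; tension to near edge: (43 − 0.5×29)×6 = 171 mm². R_n = min(0.6×400×489, 0.6×250×750) + 1.0×400×171 = min(117.36, 112.5) + 68.4 = 180.9 kN. φR_n = 0.75 × 180.9 = 135.7 kN.
Tension yield (gross): A_g = 191×6 = 1146 mm². φR_n = 0.90 × 250 × 1146 = 257.9 kN.
Governing: min(318.3, 167.4, 291.6, 135.7, 257.9) = 135.7 kN → block shear.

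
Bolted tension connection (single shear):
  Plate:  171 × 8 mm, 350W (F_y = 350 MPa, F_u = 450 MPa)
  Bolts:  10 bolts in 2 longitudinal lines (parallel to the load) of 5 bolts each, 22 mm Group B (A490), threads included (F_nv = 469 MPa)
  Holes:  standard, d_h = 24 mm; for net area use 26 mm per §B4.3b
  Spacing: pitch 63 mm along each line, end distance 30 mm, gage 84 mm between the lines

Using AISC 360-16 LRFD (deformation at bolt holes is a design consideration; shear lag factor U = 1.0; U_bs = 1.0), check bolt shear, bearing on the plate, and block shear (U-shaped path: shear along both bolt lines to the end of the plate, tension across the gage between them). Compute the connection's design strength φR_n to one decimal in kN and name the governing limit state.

691.2 kN (block shear governs)

Bolt shear: A_b = π(22)²/4 = 380.13 mm². φR_n = 0.75 × 469 × 380.13 × 10 × 1 = 1337.1 kN.
Bearing (8 mm plate, F_u = 450 MPa): end bolts L_c = 30 − 24/2 = 18, R_n = min(1.2×18×8×450, 2.4×22×8×450) = 77.76 kN/bolt; interior L_c = 63 − 24 = 39, R_n = 168.48 kN/bolt. φR_n = 0.75 × (2×77.76 + 8×168.48) = 1127.5 kN.
Block shear: shear path 2×[30+4×63] = 2×282 mm, A_gv = 4512, A_nv = 2×(282 − 4.5×26)×8 = 2640 mm²; tension across gage: (84 − 1×26)×8 = 464 mm². R_n = min(0.6×450×2640, 0.6×350×4512) + 1.0×450×464 = min(712.8, 947.52) + 208.8 = 921.6 kN. φR_n = 0.75 × 921.6 = 691.2 kN.
Governing: min(1337.1, 1127.5, 691.2) = 691.2 kN → block shear.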